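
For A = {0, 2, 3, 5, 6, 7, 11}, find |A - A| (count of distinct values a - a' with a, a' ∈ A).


A - A = {a - a' : a, a' ∈ A}; |A| = 7.
Bounds: 2|A|-1 ≤ |A - A| ≤ |A|² - |A| + 1, i.e. 13 ≤ |A - A| ≤ 43.
Note: 0 ∈ A - A always (from a - a). The set is symmetric: if d ∈ A - A then -d ∈ A - A.
Enumerate nonzero differences d = a - a' with a > a' (then include -d):
Positive differences: {1, 2, 3, 4, 5, 6, 7, 8, 9, 11}
Full difference set: {0} ∪ (positive diffs) ∪ (negative diffs).
|A - A| = 1 + 2·10 = 21 (matches direct enumeration: 21).

|A - A| = 21


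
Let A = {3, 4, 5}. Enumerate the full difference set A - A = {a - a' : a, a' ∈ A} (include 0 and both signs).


A - A = {a - a' : a, a' ∈ A}.
Compute a - a' for each ordered pair (a, a'):
a = 3: 3-3=0, 3-4=-1, 3-5=-2
a = 4: 4-3=1, 4-4=0, 4-5=-1
a = 5: 5-3=2, 5-4=1, 5-5=0
Collecting distinct values (and noting 0 appears from a-a):
A - A = {-2, -1, 0, 1, 2}
|A - A| = 5

A - A = {-2, -1, 0, 1, 2}


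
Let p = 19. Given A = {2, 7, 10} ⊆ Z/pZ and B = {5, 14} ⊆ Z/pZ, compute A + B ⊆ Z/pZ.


Work in Z/19Z: reduce every sum a + b modulo 19.
Enumerate all 6 pairs:
a = 2: 2+5=7, 2+14=16
a = 7: 7+5=12, 7+14=2
a = 10: 10+5=15, 10+14=5
Distinct residues collected: {2, 5, 7, 12, 15, 16}
|A + B| = 6 (out of 19 total residues).

A + B = {2, 5, 7, 12, 15, 16}


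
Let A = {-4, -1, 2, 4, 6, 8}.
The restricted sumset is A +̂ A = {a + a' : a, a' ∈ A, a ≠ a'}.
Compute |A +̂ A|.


Restricted sumset: A +̂ A = {a + a' : a ∈ A, a' ∈ A, a ≠ a'}.
Equivalently, take A + A and drop any sum 2a that is achievable ONLY as a + a for a ∈ A (i.e. sums representable only with equal summands).
Enumerate pairs (a, a') with a < a' (symmetric, so each unordered pair gives one sum; this covers all a ≠ a'):
  -4 + -1 = -5
  -4 + 2 = -2
  -4 + 4 = 0
  -4 + 6 = 2
  -4 + 8 = 4
  -1 + 2 = 1
  -1 + 4 = 3
  -1 + 6 = 5
  -1 + 8 = 7
  2 + 4 = 6
  2 + 6 = 8
  2 + 8 = 10
  4 + 6 = 10
  4 + 8 = 12
  6 + 8 = 14
Collected distinct sums: {-5, -2, 0, 1, 2, 3, 4, 5, 6, 7, 8, 10, 12, 14}
|A +̂ A| = 14
(Reference bound: |A +̂ A| ≥ 2|A| - 3 for |A| ≥ 2, with |A| = 6 giving ≥ 9.)

|A +̂ A| = 14


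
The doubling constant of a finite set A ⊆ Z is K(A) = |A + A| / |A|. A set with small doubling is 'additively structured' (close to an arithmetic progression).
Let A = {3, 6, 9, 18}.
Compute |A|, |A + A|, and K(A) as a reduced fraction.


|A| = 4.
Compute A + A by enumerating all 16 pairs.
A + A = {6, 9, 12, 15, 18, 21, 24, 27, 36}, so |A + A| = 9.
K = |A + A| / |A| = 9/4 (already in lowest terms) ≈ 2.2500.
Reference: AP of size 4 gives K = 7/4 ≈ 1.7500; a fully generic set of size 4 gives K ≈ 2.5000.

|A| = 4, |A + A| = 9, K = 9/4.


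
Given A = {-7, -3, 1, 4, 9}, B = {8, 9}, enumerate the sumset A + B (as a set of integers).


A + B = {a + b : a ∈ A, b ∈ B}.
Enumerate all |A|·|B| = 5·2 = 10 pairs (a, b) and collect distinct sums.
a = -7: -7+8=1, -7+9=2
a = -3: -3+8=5, -3+9=6
a = 1: 1+8=9, 1+9=10
a = 4: 4+8=12, 4+9=13
a = 9: 9+8=17, 9+9=18
Collecting distinct sums: A + B = {1, 2, 5, 6, 9, 10, 12, 13, 17, 18}
|A + B| = 10

A + B = {1, 2, 5, 6, 9, 10, 12, 13, 17, 18}


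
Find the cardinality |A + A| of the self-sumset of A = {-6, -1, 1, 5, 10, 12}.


A + A = {a + a' : a, a' ∈ A}; |A| = 6.
General bounds: 2|A| - 1 ≤ |A + A| ≤ |A|(|A|+1)/2, i.e. 11 ≤ |A + A| ≤ 21.
Lower bound 2|A|-1 is attained iff A is an arithmetic progression.
Enumerate sums a + a' for a ≤ a' (symmetric, so this suffices):
a = -6: -6+-6=-12, -6+-1=-7, -6+1=-5, -6+5=-1, -6+10=4, -6+12=6
a = -1: -1+-1=-2, -1+1=0, -1+5=4, -1+10=9, -1+12=11
a = 1: 1+1=2, 1+5=6, 1+10=11, 1+12=13
a = 5: 5+5=10, 5+10=15, 5+12=17
a = 10: 10+10=20, 10+12=22
a = 12: 12+12=24
Distinct sums: {-12, -7, -5, -2, -1, 0, 2, 4, 6, 9, 10, 11, 13, 15, 17, 20, 22, 24}
|A + A| = 18

|A + A| = 18


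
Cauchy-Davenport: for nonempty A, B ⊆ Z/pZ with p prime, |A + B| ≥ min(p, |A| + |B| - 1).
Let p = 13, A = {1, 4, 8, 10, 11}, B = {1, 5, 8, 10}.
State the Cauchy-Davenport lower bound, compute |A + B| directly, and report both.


Cauchy-Davenport: |A + B| ≥ min(p, |A| + |B| - 1) for A, B nonempty in Z/pZ.
|A| = 5, |B| = 4, p = 13.
CD lower bound = min(13, 5 + 4 - 1) = min(13, 8) = 8.
Compute A + B mod 13 directly:
a = 1: 1+1=2, 1+5=6, 1+8=9, 1+10=11
a = 4: 4+1=5, 4+5=9, 4+8=12, 4+10=1
a = 8: 8+1=9, 8+5=0, 8+8=3, 8+10=5
a = 10: 10+1=11, 10+5=2, 10+8=5, 10+10=7
a = 11: 11+1=12, 11+5=3, 11+8=6, 11+10=8
A + B = {0, 1, 2, 3, 5, 6, 7, 8, 9, 11, 12}, so |A + B| = 11.
Verify: 11 ≥ 8? Yes ✓.

CD lower bound = 8, actual |A + B| = 11.


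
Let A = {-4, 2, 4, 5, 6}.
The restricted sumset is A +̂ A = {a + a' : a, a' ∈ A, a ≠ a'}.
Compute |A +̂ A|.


Restricted sumset: A +̂ A = {a + a' : a ∈ A, a' ∈ A, a ≠ a'}.
Equivalently, take A + A and drop any sum 2a that is achievable ONLY as a + a for a ∈ A (i.e. sums representable only with equal summands).
Enumerate pairs (a, a') with a < a' (symmetric, so each unordered pair gives one sum; this covers all a ≠ a'):
  -4 + 2 = -2
  -4 + 4 = 0
  -4 + 5 = 1
  -4 + 6 = 2
  2 + 4 = 6
  2 + 5 = 7
  2 + 6 = 8
  4 + 5 = 9
  4 + 6 = 10
  5 + 6 = 11
Collected distinct sums: {-2, 0, 1, 2, 6, 7, 8, 9, 10, 11}
|A +̂ A| = 10
(Reference bound: |A +̂ A| ≥ 2|A| - 3 for |A| ≥ 2, with |A| = 5 giving ≥ 7.)

|A +̂ A| = 10


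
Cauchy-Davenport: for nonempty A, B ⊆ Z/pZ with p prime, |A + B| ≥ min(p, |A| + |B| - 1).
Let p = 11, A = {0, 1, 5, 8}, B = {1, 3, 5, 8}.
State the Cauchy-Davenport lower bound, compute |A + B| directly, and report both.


Cauchy-Davenport: |A + B| ≥ min(p, |A| + |B| - 1) for A, B nonempty in Z/pZ.
|A| = 4, |B| = 4, p = 11.
CD lower bound = min(11, 4 + 4 - 1) = min(11, 7) = 7.
Compute A + B mod 11 directly:
a = 0: 0+1=1, 0+3=3, 0+5=5, 0+8=8
a = 1: 1+1=2, 1+3=4, 1+5=6, 1+8=9
a = 5: 5+1=6, 5+3=8, 5+5=10, 5+8=2
a = 8: 8+1=9, 8+3=0, 8+5=2, 8+8=5
A + B = {0, 1, 2, 3, 4, 5, 6, 8, 9, 10}, so |A + B| = 10.
Verify: 10 ≥ 7? Yes ✓.

CD lower bound = 7, actual |A + B| = 10.


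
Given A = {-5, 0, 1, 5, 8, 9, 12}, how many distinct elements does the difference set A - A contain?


A - A = {a - a' : a, a' ∈ A}; |A| = 7.
Bounds: 2|A|-1 ≤ |A - A| ≤ |A|² - |A| + 1, i.e. 13 ≤ |A - A| ≤ 43.
Note: 0 ∈ A - A always (from a - a). The set is symmetric: if d ∈ A - A then -d ∈ A - A.
Enumerate nonzero differences d = a - a' with a > a' (then include -d):
Positive differences: {1, 3, 4, 5, 6, 7, 8, 9, 10, 11, 12, 13, 14, 17}
Full difference set: {0} ∪ (positive diffs) ∪ (negative diffs).
|A - A| = 1 + 2·14 = 29 (matches direct enumeration: 29).

|A - A| = 29


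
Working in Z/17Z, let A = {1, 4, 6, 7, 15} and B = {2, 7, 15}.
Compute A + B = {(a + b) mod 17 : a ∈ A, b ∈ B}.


Work in Z/17Z: reduce every sum a + b modulo 17.
Enumerate all 15 pairs:
a = 1: 1+2=3, 1+7=8, 1+15=16
a = 4: 4+2=6, 4+7=11, 4+15=2
a = 6: 6+2=8, 6+7=13, 6+15=4
a = 7: 7+2=9, 7+7=14, 7+15=5
a = 15: 15+2=0, 15+7=5, 15+15=13
Distinct residues collected: {0, 2, 3, 4, 5, 6, 8, 9, 11, 13, 14, 16}
|A + B| = 12 (out of 17 total residues).

A + B = {0, 2, 3, 4, 5, 6, 8, 9, 11, 13, 14, 16}


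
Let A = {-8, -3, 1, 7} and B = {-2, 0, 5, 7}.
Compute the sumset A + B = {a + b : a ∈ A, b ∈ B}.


A + B = {a + b : a ∈ A, b ∈ B}.
Enumerate all |A|·|B| = 4·4 = 16 pairs (a, b) and collect distinct sums.
a = -8: -8+-2=-10, -8+0=-8, -8+5=-3, -8+7=-1
a = -3: -3+-2=-5, -3+0=-3, -3+5=2, -3+7=4
a = 1: 1+-2=-1, 1+0=1, 1+5=6, 1+7=8
a = 7: 7+-2=5, 7+0=7, 7+5=12, 7+7=14
Collecting distinct sums: A + B = {-10, -8, -5, -3, -1, 1, 2, 4, 5, 6, 7, 8, 12, 14}
|A + B| = 14

A + B = {-10, -8, -5, -3, -1, 1, 2, 4, 5, 6, 7, 8, 12, 14}


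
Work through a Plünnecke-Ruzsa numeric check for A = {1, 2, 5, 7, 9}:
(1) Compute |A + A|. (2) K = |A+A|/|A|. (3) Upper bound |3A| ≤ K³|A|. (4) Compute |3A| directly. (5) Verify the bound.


|A| = 5.
Step 1: Compute A + A by enumerating all 25 pairs.
A + A = {2, 3, 4, 6, 7, 8, 9, 10, 11, 12, 14, 16, 18}, so |A + A| = 13.
Step 2: Doubling constant K = |A + A|/|A| = 13/5 = 13/5 ≈ 2.6000.
Step 3: Plünnecke-Ruzsa gives |3A| ≤ K³·|A| = (2.6000)³ · 5 ≈ 87.8800.
Step 4: Compute 3A = A + A + A directly by enumerating all triples (a,b,c) ∈ A³; |3A| = 22.
Step 5: Check 22 ≤ 87.8800? Yes ✓.

K = 13/5, Plünnecke-Ruzsa bound K³|A| ≈ 87.8800, |3A| = 22, inequality holds.


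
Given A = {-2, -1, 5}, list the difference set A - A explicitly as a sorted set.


A - A = {a - a' : a, a' ∈ A}.
Compute a - a' for each ordered pair (a, a'):
a = -2: -2--2=0, -2--1=-1, -2-5=-7
a = -1: -1--2=1, -1--1=0, -1-5=-6
a = 5: 5--2=7, 5--1=6, 5-5=0
Collecting distinct values (and noting 0 appears from a-a):
A - A = {-7, -6, -1, 0, 1, 6, 7}
|A - A| = 7

A - A = {-7, -6, -1, 0, 1, 6, 7}


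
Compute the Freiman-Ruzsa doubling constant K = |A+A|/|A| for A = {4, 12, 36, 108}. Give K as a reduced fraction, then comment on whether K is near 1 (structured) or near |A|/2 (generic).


|A| = 4.
Compute A + A by enumerating all 16 pairs.
A + A = {8, 16, 24, 40, 48, 72, 112, 120, 144, 216}, so |A + A| = 10.
K = |A + A| / |A| = 10/4 = 5/2 ≈ 2.5000.
Reference: AP of size 4 gives K = 7/4 ≈ 1.7500; a fully generic set of size 4 gives K ≈ 2.5000.

|A| = 4, |A + A| = 10, K = 10/4 = 5/2.


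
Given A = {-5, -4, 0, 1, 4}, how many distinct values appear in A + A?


A + A = {a + a' : a, a' ∈ A}; |A| = 5.
General bounds: 2|A| - 1 ≤ |A + A| ≤ |A|(|A|+1)/2, i.e. 9 ≤ |A + A| ≤ 15.
Lower bound 2|A|-1 is attained iff A is an arithmetic progression.
Enumerate sums a + a' for a ≤ a' (symmetric, so this suffices):
a = -5: -5+-5=-10, -5+-4=-9, -5+0=-5, -5+1=-4, -5+4=-1
a = -4: -4+-4=-8, -4+0=-4, -4+1=-3, -4+4=0
a = 0: 0+0=0, 0+1=1, 0+4=4
a = 1: 1+1=2, 1+4=5
a = 4: 4+4=8
Distinct sums: {-10, -9, -8, -5, -4, -3, -1, 0, 1, 2, 4, 5, 8}
|A + A| = 13

|A + A| = 13


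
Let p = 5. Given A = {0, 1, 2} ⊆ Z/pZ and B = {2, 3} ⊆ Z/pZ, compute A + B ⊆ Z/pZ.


Work in Z/5Z: reduce every sum a + b modulo 5.
Enumerate all 6 pairs:
a = 0: 0+2=2, 0+3=3
a = 1: 1+2=3, 1+3=4
a = 2: 2+2=4, 2+3=0
Distinct residues collected: {0, 2, 3, 4}
|A + B| = 4 (out of 5 total residues).

A + B = {0, 2, 3, 4}


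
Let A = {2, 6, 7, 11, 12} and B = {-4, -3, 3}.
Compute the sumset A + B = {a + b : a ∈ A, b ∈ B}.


A + B = {a + b : a ∈ A, b ∈ B}.
Enumerate all |A|·|B| = 5·3 = 15 pairs (a, b) and collect distinct sums.
a = 2: 2+-4=-2, 2+-3=-1, 2+3=5
a = 6: 6+-4=2, 6+-3=3, 6+3=9
a = 7: 7+-4=3, 7+-3=4, 7+3=10
a = 11: 11+-4=7, 11+-3=8, 11+3=14
a = 12: 12+-4=8, 12+-3=9, 12+3=15
Collecting distinct sums: A + B = {-2, -1, 2, 3, 4, 5, 7, 8, 9, 10, 14, 15}
|A + B| = 12

A + B = {-2, -1, 2, 3, 4, 5, 7, 8, 9, 10, 14, 15}


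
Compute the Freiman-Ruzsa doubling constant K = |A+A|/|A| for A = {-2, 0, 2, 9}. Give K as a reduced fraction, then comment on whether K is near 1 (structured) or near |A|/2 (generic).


|A| = 4.
Compute A + A by enumerating all 16 pairs.
A + A = {-4, -2, 0, 2, 4, 7, 9, 11, 18}, so |A + A| = 9.
K = |A + A| / |A| = 9/4 (already in lowest terms) ≈ 2.2500.
Reference: AP of size 4 gives K = 7/4 ≈ 1.7500; a fully generic set of size 4 gives K ≈ 2.5000.

|A| = 4, |A + A| = 9, K = 9/4.


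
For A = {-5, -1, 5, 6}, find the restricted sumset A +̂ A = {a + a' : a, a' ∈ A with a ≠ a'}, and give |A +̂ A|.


Restricted sumset: A +̂ A = {a + a' : a ∈ A, a' ∈ A, a ≠ a'}.
Equivalently, take A + A and drop any sum 2a that is achievable ONLY as a + a for a ∈ A (i.e. sums representable only with equal summands).
Enumerate pairs (a, a') with a < a' (symmetric, so each unordered pair gives one sum; this covers all a ≠ a'):
  -5 + -1 = -6
  -5 + 5 = 0
  -5 + 6 = 1
  -1 + 5 = 4
  -1 + 6 = 5
  5 + 6 = 11
Collected distinct sums: {-6, 0, 1, 4, 5, 11}
|A +̂ A| = 6
(Reference bound: |A +̂ A| ≥ 2|A| - 3 for |A| ≥ 2, with |A| = 4 giving ≥ 5.)

|A +̂ A| = 6


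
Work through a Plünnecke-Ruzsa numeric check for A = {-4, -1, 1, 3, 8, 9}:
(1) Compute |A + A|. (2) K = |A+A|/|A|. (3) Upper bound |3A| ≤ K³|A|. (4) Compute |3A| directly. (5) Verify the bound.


|A| = 6.
Step 1: Compute A + A by enumerating all 36 pairs.
A + A = {-8, -5, -3, -2, -1, 0, 2, 4, 5, 6, 7, 8, 9, 10, 11, 12, 16, 17, 18}, so |A + A| = 19.
Step 2: Doubling constant K = |A + A|/|A| = 19/6 = 19/6 ≈ 3.1667.
Step 3: Plünnecke-Ruzsa gives |3A| ≤ K³·|A| = (3.1667)³ · 6 ≈ 190.5278.
Step 4: Compute 3A = A + A + A directly by enumerating all triples (a,b,c) ∈ A³; |3A| = 35.
Step 5: Check 35 ≤ 190.5278? Yes ✓.

K = 19/6, Plünnecke-Ruzsa bound K³|A| ≈ 190.5278, |3A| = 35, inequality holds.


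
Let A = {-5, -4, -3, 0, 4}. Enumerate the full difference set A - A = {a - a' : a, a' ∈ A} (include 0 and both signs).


A - A = {a - a' : a, a' ∈ A}.
Compute a - a' for each ordered pair (a, a'):
a = -5: -5--5=0, -5--4=-1, -5--3=-2, -5-0=-5, -5-4=-9
a = -4: -4--5=1, -4--4=0, -4--3=-1, -4-0=-4, -4-4=-8
a = -3: -3--5=2, -3--4=1, -3--3=0, -3-0=-3, -3-4=-7
a = 0: 0--5=5, 0--4=4, 0--3=3, 0-0=0, 0-4=-4
a = 4: 4--5=9, 4--4=8, 4--3=7, 4-0=4, 4-4=0
Collecting distinct values (and noting 0 appears from a-a):
A - A = {-9, -8, -7, -5, -4, -3, -2, -1, 0, 1, 2, 3, 4, 5, 7, 8, 9}
|A - A| = 17

A - A = {-9, -8, -7, -5, -4, -3, -2, -1, 0, 1, 2, 3, 4, 5, 7, 8, 9}


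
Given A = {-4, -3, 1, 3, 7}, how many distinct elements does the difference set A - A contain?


A - A = {a - a' : a, a' ∈ A}; |A| = 5.
Bounds: 2|A|-1 ≤ |A - A| ≤ |A|² - |A| + 1, i.e. 9 ≤ |A - A| ≤ 21.
Note: 0 ∈ A - A always (from a - a). The set is symmetric: if d ∈ A - A then -d ∈ A - A.
Enumerate nonzero differences d = a - a' with a > a' (then include -d):
Positive differences: {1, 2, 4, 5, 6, 7, 10, 11}
Full difference set: {0} ∪ (positive diffs) ∪ (negative diffs).
|A - A| = 1 + 2·8 = 17 (matches direct enumeration: 17).

|A - A| = 17


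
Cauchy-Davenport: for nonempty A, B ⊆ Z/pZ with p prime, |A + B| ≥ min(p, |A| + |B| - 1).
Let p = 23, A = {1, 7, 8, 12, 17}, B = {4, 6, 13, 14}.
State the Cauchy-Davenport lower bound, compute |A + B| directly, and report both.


Cauchy-Davenport: |A + B| ≥ min(p, |A| + |B| - 1) for A, B nonempty in Z/pZ.
|A| = 5, |B| = 4, p = 23.
CD lower bound = min(23, 5 + 4 - 1) = min(23, 8) = 8.
Compute A + B mod 23 directly:
a = 1: 1+4=5, 1+6=7, 1+13=14, 1+14=15
a = 7: 7+4=11, 7+6=13, 7+13=20, 7+14=21
a = 8: 8+4=12, 8+6=14, 8+13=21, 8+14=22
a = 12: 12+4=16, 12+6=18, 12+13=2, 12+14=3
a = 17: 17+4=21, 17+6=0, 17+13=7, 17+14=8
A + B = {0, 2, 3, 5, 7, 8, 11, 12, 13, 14, 15, 16, 18, 20, 21, 22}, so |A + B| = 16.
Verify: 16 ≥ 8? Yes ✓.

CD lower bound = 8, actual |A + B| = 16.


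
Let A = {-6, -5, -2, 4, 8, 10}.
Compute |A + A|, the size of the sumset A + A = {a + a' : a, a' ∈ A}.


A + A = {a + a' : a, a' ∈ A}; |A| = 6.
General bounds: 2|A| - 1 ≤ |A + A| ≤ |A|(|A|+1)/2, i.e. 11 ≤ |A + A| ≤ 21.
Lower bound 2|A|-1 is attained iff A is an arithmetic progression.
Enumerate sums a + a' for a ≤ a' (symmetric, so this suffices):
a = -6: -6+-6=-12, -6+-5=-11, -6+-2=-8, -6+4=-2, -6+8=2, -6+10=4
a = -5: -5+-5=-10, -5+-2=-7, -5+4=-1, -5+8=3, -5+10=5
a = -2: -2+-2=-4, -2+4=2, -2+8=6, -2+10=8
a = 4: 4+4=8, 4+8=12, 4+10=14
a = 8: 8+8=16, 8+10=18
a = 10: 10+10=20
Distinct sums: {-12, -11, -10, -8, -7, -4, -2, -1, 2, 3, 4, 5, 6, 8, 12, 14, 16, 18, 20}
|A + A| = 19

|A + A| = 19


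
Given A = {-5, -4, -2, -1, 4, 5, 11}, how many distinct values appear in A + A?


A + A = {a + a' : a, a' ∈ A}; |A| = 7.
General bounds: 2|A| - 1 ≤ |A + A| ≤ |A|(|A|+1)/2, i.e. 13 ≤ |A + A| ≤ 28.
Lower bound 2|A|-1 is attained iff A is an arithmetic progression.
Enumerate sums a + a' for a ≤ a' (symmetric, so this suffices):
a = -5: -5+-5=-10, -5+-4=-9, -5+-2=-7, -5+-1=-6, -5+4=-1, -5+5=0, -5+11=6
a = -4: -4+-4=-8, -4+-2=-6, -4+-1=-5, -4+4=0, -4+5=1, -4+11=7
a = -2: -2+-2=-4, -2+-1=-3, -2+4=2, -2+5=3, -2+11=9
a = -1: -1+-1=-2, -1+4=3, -1+5=4, -1+11=10
a = 4: 4+4=8, 4+5=9, 4+11=15
a = 5: 5+5=10, 5+11=16
a = 11: 11+11=22
Distinct sums: {-10, -9, -8, -7, -6, -5, -4, -3, -2, -1, 0, 1, 2, 3, 4, 6, 7, 8, 9, 10, 15, 16, 22}
|A + A| = 23

|A + A| = 23


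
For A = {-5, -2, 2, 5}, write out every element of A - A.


A - A = {a - a' : a, a' ∈ A}.
Compute a - a' for each ordered pair (a, a'):
a = -5: -5--5=0, -5--2=-3, -5-2=-7, -5-5=-10
a = -2: -2--5=3, -2--2=0, -2-2=-4, -2-5=-7
a = 2: 2--5=7, 2--2=4, 2-2=0, 2-5=-3
a = 5: 5--5=10, 5--2=7, 5-2=3, 5-5=0
Collecting distinct values (and noting 0 appears from a-a):
A - A = {-10, -7, -4, -3, 0, 3, 4, 7, 10}
|A - A| = 9

A - A = {-10, -7, -4, -3, 0, 3, 4, 7, 10}


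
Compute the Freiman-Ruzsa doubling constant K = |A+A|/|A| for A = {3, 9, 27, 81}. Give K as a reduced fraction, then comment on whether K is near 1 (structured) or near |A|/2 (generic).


|A| = 4.
Compute A + A by enumerating all 16 pairs.
A + A = {6, 12, 18, 30, 36, 54, 84, 90, 108, 162}, so |A + A| = 10.
K = |A + A| / |A| = 10/4 = 5/2 ≈ 2.5000.
Reference: AP of size 4 gives K = 7/4 ≈ 1.7500; a fully generic set of size 4 gives K ≈ 2.5000.

|A| = 4, |A + A| = 10, K = 10/4 = 5/2.


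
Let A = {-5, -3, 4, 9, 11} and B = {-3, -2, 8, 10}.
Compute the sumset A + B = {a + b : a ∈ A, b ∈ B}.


A + B = {a + b : a ∈ A, b ∈ B}.
Enumerate all |A|·|B| = 5·4 = 20 pairs (a, b) and collect distinct sums.
a = -5: -5+-3=-8, -5+-2=-7, -5+8=3, -5+10=5
a = -3: -3+-3=-6, -3+-2=-5, -3+8=5, -3+10=7
a = 4: 4+-3=1, 4+-2=2, 4+8=12, 4+10=14
a = 9: 9+-3=6, 9+-2=7, 9+8=17, 9+10=19
a = 11: 11+-3=8, 11+-2=9, 11+8=19, 11+10=21
Collecting distinct sums: A + B = {-8, -7, -6, -5, 1, 2, 3, 5, 6, 7, 8, 9, 12, 14, 17, 19, 21}
|A + B| = 17

A + B = {-8, -7, -6, -5, 1, 2, 3, 5, 6, 7, 8, 9, 12, 14, 17, 19, 21}


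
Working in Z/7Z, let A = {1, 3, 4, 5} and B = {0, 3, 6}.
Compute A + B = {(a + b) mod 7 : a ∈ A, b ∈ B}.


Work in Z/7Z: reduce every sum a + b modulo 7.
Enumerate all 12 pairs:
a = 1: 1+0=1, 1+3=4, 1+6=0
a = 3: 3+0=3, 3+3=6, 3+6=2
a = 4: 4+0=4, 4+3=0, 4+6=3
a = 5: 5+0=5, 5+3=1, 5+6=4
Distinct residues collected: {0, 1, 2, 3, 4, 5, 6}
|A + B| = 7 (out of 7 total residues).

A + B = {0, 1, 2, 3, 4, 5, 6}


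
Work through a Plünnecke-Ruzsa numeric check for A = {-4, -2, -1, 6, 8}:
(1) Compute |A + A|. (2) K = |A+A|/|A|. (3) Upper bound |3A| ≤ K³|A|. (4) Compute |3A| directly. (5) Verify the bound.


|A| = 5.
Step 1: Compute A + A by enumerating all 25 pairs.
A + A = {-8, -6, -5, -4, -3, -2, 2, 4, 5, 6, 7, 12, 14, 16}, so |A + A| = 14.
Step 2: Doubling constant K = |A + A|/|A| = 14/5 = 14/5 ≈ 2.8000.
Step 3: Plünnecke-Ruzsa gives |3A| ≤ K³·|A| = (2.8000)³ · 5 ≈ 109.7600.
Step 4: Compute 3A = A + A + A directly by enumerating all triples (a,b,c) ∈ A³; |3A| = 28.
Step 5: Check 28 ≤ 109.7600? Yes ✓.

K = 14/5, Plünnecke-Ruzsa bound K³|A| ≈ 109.7600, |3A| = 28, inequality holds.


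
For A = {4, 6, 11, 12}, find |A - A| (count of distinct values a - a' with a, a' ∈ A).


A - A = {a - a' : a, a' ∈ A}; |A| = 4.
Bounds: 2|A|-1 ≤ |A - A| ≤ |A|² - |A| + 1, i.e. 7 ≤ |A - A| ≤ 13.
Note: 0 ∈ A - A always (from a - a). The set is symmetric: if d ∈ A - A then -d ∈ A - A.
Enumerate nonzero differences d = a - a' with a > a' (then include -d):
Positive differences: {1, 2, 5, 6, 7, 8}
Full difference set: {0} ∪ (positive diffs) ∪ (negative diffs).
|A - A| = 1 + 2·6 = 13 (matches direct enumeration: 13).

|A - A| = 13


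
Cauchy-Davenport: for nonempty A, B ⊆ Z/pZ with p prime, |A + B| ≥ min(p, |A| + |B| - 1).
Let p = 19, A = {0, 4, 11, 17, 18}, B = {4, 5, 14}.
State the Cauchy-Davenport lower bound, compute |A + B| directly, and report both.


Cauchy-Davenport: |A + B| ≥ min(p, |A| + |B| - 1) for A, B nonempty in Z/pZ.
|A| = 5, |B| = 3, p = 19.
CD lower bound = min(19, 5 + 3 - 1) = min(19, 7) = 7.
Compute A + B mod 19 directly:
a = 0: 0+4=4, 0+5=5, 0+14=14
a = 4: 4+4=8, 4+5=9, 4+14=18
a = 11: 11+4=15, 11+5=16, 11+14=6
a = 17: 17+4=2, 17+5=3, 17+14=12
a = 18: 18+4=3, 18+5=4, 18+14=13
A + B = {2, 3, 4, 5, 6, 8, 9, 12, 13, 14, 15, 16, 18}, so |A + B| = 13.
Verify: 13 ≥ 7? Yes ✓.

CD lower bound = 7, actual |A + B| = 13.


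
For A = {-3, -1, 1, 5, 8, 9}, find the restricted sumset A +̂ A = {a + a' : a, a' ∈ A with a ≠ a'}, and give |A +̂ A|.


Restricted sumset: A +̂ A = {a + a' : a ∈ A, a' ∈ A, a ≠ a'}.
Equivalently, take A + A and drop any sum 2a that is achievable ONLY as a + a for a ∈ A (i.e. sums representable only with equal summands).
Enumerate pairs (a, a') with a < a' (symmetric, so each unordered pair gives one sum; this covers all a ≠ a'):
  -3 + -1 = -4
  -3 + 1 = -2
  -3 + 5 = 2
  -3 + 8 = 5
  -3 + 9 = 6
  -1 + 1 = 0
  -1 + 5 = 4
  -1 + 8 = 7
  -1 + 9 = 8
  1 + 5 = 6
  1 + 8 = 9
  1 + 9 = 10
  5 + 8 = 13
  5 + 9 = 14
  8 + 9 = 17
Collected distinct sums: {-4, -2, 0, 2, 4, 5, 6, 7, 8, 9, 10, 13, 14, 17}
|A +̂ A| = 14
(Reference bound: |A +̂ A| ≥ 2|A| - 3 for |A| ≥ 2, with |A| = 6 giving ≥ 9.)

|A +̂ A| = 14


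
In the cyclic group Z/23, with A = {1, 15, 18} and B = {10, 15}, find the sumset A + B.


Work in Z/23Z: reduce every sum a + b modulo 23.
Enumerate all 6 pairs:
a = 1: 1+10=11, 1+15=16
a = 15: 15+10=2, 15+15=7
a = 18: 18+10=5, 18+15=10
Distinct residues collected: {2, 5, 7, 10, 11, 16}
|A + B| = 6 (out of 23 total residues).

A + B = {2, 5, 7, 10, 11, 16}


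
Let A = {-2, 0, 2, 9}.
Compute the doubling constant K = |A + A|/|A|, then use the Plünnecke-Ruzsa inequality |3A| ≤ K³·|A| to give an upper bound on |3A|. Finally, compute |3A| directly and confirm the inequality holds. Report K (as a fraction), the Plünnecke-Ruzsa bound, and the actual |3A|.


|A| = 4.
Step 1: Compute A + A by enumerating all 16 pairs.
A + A = {-4, -2, 0, 2, 4, 7, 9, 11, 18}, so |A + A| = 9.
Step 2: Doubling constant K = |A + A|/|A| = 9/4 = 9/4 ≈ 2.2500.
Step 3: Plünnecke-Ruzsa gives |3A| ≤ K³·|A| = (2.2500)³ · 4 ≈ 45.5625.
Step 4: Compute 3A = A + A + A directly by enumerating all triples (a,b,c) ∈ A³; |3A| = 16.
Step 5: Check 16 ≤ 45.5625? Yes ✓.

K = 9/4, Plünnecke-Ruzsa bound K³|A| ≈ 45.5625, |3A| = 16, inequality holds.


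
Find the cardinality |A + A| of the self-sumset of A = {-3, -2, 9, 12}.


A + A = {a + a' : a, a' ∈ A}; |A| = 4.
General bounds: 2|A| - 1 ≤ |A + A| ≤ |A|(|A|+1)/2, i.e. 7 ≤ |A + A| ≤ 10.
Lower bound 2|A|-1 is attained iff A is an arithmetic progression.
Enumerate sums a + a' for a ≤ a' (symmetric, so this suffices):
a = -3: -3+-3=-6, -3+-2=-5, -3+9=6, -3+12=9
a = -2: -2+-2=-4, -2+9=7, -2+12=10
a = 9: 9+9=18, 9+12=21
a = 12: 12+12=24
Distinct sums: {-6, -5, -4, 6, 7, 9, 10, 18, 21, 24}
|A + A| = 10

|A + A| = 10


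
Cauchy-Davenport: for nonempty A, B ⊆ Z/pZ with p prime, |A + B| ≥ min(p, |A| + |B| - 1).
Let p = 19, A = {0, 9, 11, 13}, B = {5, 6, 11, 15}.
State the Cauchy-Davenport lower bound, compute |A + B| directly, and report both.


Cauchy-Davenport: |A + B| ≥ min(p, |A| + |B| - 1) for A, B nonempty in Z/pZ.
|A| = 4, |B| = 4, p = 19.
CD lower bound = min(19, 4 + 4 - 1) = min(19, 7) = 7.
Compute A + B mod 19 directly:
a = 0: 0+5=5, 0+6=6, 0+11=11, 0+15=15
a = 9: 9+5=14, 9+6=15, 9+11=1, 9+15=5
a = 11: 11+5=16, 11+6=17, 11+11=3, 11+15=7
a = 13: 13+5=18, 13+6=0, 13+11=5, 13+15=9
A + B = {0, 1, 3, 5, 6, 7, 9, 11, 14, 15, 16, 17, 18}, so |A + B| = 13.
Verify: 13 ≥ 7? Yes ✓.

CD lower bound = 7, actual |A + B| = 13.


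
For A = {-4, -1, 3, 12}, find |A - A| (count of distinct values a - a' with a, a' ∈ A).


A - A = {a - a' : a, a' ∈ A}; |A| = 4.
Bounds: 2|A|-1 ≤ |A - A| ≤ |A|² - |A| + 1, i.e. 7 ≤ |A - A| ≤ 13.
Note: 0 ∈ A - A always (from a - a). The set is symmetric: if d ∈ A - A then -d ∈ A - A.
Enumerate nonzero differences d = a - a' with a > a' (then include -d):
Positive differences: {3, 4, 7, 9, 13, 16}
Full difference set: {0} ∪ (positive diffs) ∪ (negative diffs).
|A - A| = 1 + 2·6 = 13 (matches direct enumeration: 13).

|A - A| = 13


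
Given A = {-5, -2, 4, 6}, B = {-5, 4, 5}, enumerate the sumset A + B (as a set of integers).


A + B = {a + b : a ∈ A, b ∈ B}.
Enumerate all |A|·|B| = 4·3 = 12 pairs (a, b) and collect distinct sums.
a = -5: -5+-5=-10, -5+4=-1, -5+5=0
a = -2: -2+-5=-7, -2+4=2, -2+5=3
a = 4: 4+-5=-1, 4+4=8, 4+5=9
a = 6: 6+-5=1, 6+4=10, 6+5=11
Collecting distinct sums: A + B = {-10, -7, -1, 0, 1, 2, 3, 8, 9, 10, 11}
|A + B| = 11

A + B = {-10, -7, -1, 0, 1, 2, 3, 8, 9, 10, 11}


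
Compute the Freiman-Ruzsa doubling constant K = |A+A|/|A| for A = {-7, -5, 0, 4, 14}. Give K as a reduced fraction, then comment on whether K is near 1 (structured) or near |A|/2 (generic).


|A| = 5.
Compute A + A by enumerating all 25 pairs.
A + A = {-14, -12, -10, -7, -5, -3, -1, 0, 4, 7, 8, 9, 14, 18, 28}, so |A + A| = 15.
K = |A + A| / |A| = 15/5 = 3/1 ≈ 3.0000.
Reference: AP of size 5 gives K = 9/5 ≈ 1.8000; a fully generic set of size 5 gives K ≈ 3.0000.

|A| = 5, |A + A| = 15, K = 15/5 = 3/1.


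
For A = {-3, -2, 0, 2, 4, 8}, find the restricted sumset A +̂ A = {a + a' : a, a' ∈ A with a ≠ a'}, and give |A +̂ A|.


Restricted sumset: A +̂ A = {a + a' : a ∈ A, a' ∈ A, a ≠ a'}.
Equivalently, take A + A and drop any sum 2a that is achievable ONLY as a + a for a ∈ A (i.e. sums representable only with equal summands).
Enumerate pairs (a, a') with a < a' (symmetric, so each unordered pair gives one sum; this covers all a ≠ a'):
  -3 + -2 = -5
  -3 + 0 = -3
  -3 + 2 = -1
  -3 + 4 = 1
  -3 + 8 = 5
  -2 + 0 = -2
  -2 + 2 = 0
  -2 + 4 = 2
  -2 + 8 = 6
  0 + 2 = 2
  0 + 4 = 4
  0 + 8 = 8
  2 + 4 = 6
  2 + 8 = 10
  4 + 8 = 12
Collected distinct sums: {-5, -3, -2, -1, 0, 1, 2, 4, 5, 6, 8, 10, 12}
|A +̂ A| = 13
(Reference bound: |A +̂ A| ≥ 2|A| - 3 for |A| ≥ 2, with |A| = 6 giving ≥ 9.)

|A +̂ A| = 13


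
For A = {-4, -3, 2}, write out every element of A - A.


A - A = {a - a' : a, a' ∈ A}.
Compute a - a' for each ordered pair (a, a'):
a = -4: -4--4=0, -4--3=-1, -4-2=-6
a = -3: -3--4=1, -3--3=0, -3-2=-5
a = 2: 2--4=6, 2--3=5, 2-2=0
Collecting distinct values (and noting 0 appears from a-a):
A - A = {-6, -5, -1, 0, 1, 5, 6}
|A - A| = 7

A - A = {-6, -5, -1, 0, 1, 5, 6}


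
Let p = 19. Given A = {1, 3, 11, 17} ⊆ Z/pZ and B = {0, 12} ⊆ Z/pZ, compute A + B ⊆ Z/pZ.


Work in Z/19Z: reduce every sum a + b modulo 19.
Enumerate all 8 pairs:
a = 1: 1+0=1, 1+12=13
a = 3: 3+0=3, 3+12=15
a = 11: 11+0=11, 11+12=4
a = 17: 17+0=17, 17+12=10
Distinct residues collected: {1, 3, 4, 10, 11, 13, 15, 17}
|A + B| = 8 (out of 19 total residues).

A + B = {1, 3, 4, 10, 11, 13, 15, 17}


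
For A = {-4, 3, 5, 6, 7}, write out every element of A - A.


A - A = {a - a' : a, a' ∈ A}.
Compute a - a' for each ordered pair (a, a'):
a = -4: -4--4=0, -4-3=-7, -4-5=-9, -4-6=-10, -4-7=-11
a = 3: 3--4=7, 3-3=0, 3-5=-2, 3-6=-3, 3-7=-4
a = 5: 5--4=9, 5-3=2, 5-5=0, 5-6=-1, 5-7=-2
a = 6: 6--4=10, 6-3=3, 6-5=1, 6-6=0, 6-7=-1
a = 7: 7--4=11, 7-3=4, 7-5=2, 7-6=1, 7-7=0
Collecting distinct values (and noting 0 appears from a-a):
A - A = {-11, -10, -9, -7, -4, -3, -2, -1, 0, 1, 2, 3, 4, 7, 9, 10, 11}
|A - A| = 17

A - A = {-11, -10, -9, -7, -4, -3, -2, -1, 0, 1, 2, 3, 4, 7, 9, 10, 11}


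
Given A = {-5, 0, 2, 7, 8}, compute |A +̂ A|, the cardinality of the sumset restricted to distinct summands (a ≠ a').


Restricted sumset: A +̂ A = {a + a' : a ∈ A, a' ∈ A, a ≠ a'}.
Equivalently, take A + A and drop any sum 2a that is achievable ONLY as a + a for a ∈ A (i.e. sums representable only with equal summands).
Enumerate pairs (a, a') with a < a' (symmetric, so each unordered pair gives one sum; this covers all a ≠ a'):
  -5 + 0 = -5
  -5 + 2 = -3
  -5 + 7 = 2
  -5 + 8 = 3
  0 + 2 = 2
  0 + 7 = 7
  0 + 8 = 8
  2 + 7 = 9
  2 + 8 = 10
  7 + 8 = 15
Collected distinct sums: {-5, -3, 2, 3, 7, 8, 9, 10, 15}
|A +̂ A| = 9
(Reference bound: |A +̂ A| ≥ 2|A| - 3 for |A| ≥ 2, with |A| = 5 giving ≥ 7.)

|A +̂ A| = 9


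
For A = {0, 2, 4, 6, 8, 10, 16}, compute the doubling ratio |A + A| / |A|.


|A| = 7.
Compute A + A by enumerating all 49 pairs.
A + A = {0, 2, 4, 6, 8, 10, 12, 14, 16, 18, 20, 22, 24, 26, 32}, so |A + A| = 15.
K = |A + A| / |A| = 15/7 (already in lowest terms) ≈ 2.1429.
Reference: AP of size 7 gives K = 13/7 ≈ 1.8571; a fully generic set of size 7 gives K ≈ 4.0000.

|A| = 7, |A + A| = 15, K = 15/7.


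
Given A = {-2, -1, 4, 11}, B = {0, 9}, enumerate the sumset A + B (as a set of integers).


A + B = {a + b : a ∈ A, b ∈ B}.
Enumerate all |A|·|B| = 4·2 = 8 pairs (a, b) and collect distinct sums.
a = -2: -2+0=-2, -2+9=7
a = -1: -1+0=-1, -1+9=8
a = 4: 4+0=4, 4+9=13
a = 11: 11+0=11, 11+9=20
Collecting distinct sums: A + B = {-2, -1, 4, 7, 8, 11, 13, 20}
|A + B| = 8

A + B = {-2, -1, 4, 7, 8, 11, 13, 20}


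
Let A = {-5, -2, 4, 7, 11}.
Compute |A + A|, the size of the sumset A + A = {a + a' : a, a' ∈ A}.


A + A = {a + a' : a, a' ∈ A}; |A| = 5.
General bounds: 2|A| - 1 ≤ |A + A| ≤ |A|(|A|+1)/2, i.e. 9 ≤ |A + A| ≤ 15.
Lower bound 2|A|-1 is attained iff A is an arithmetic progression.
Enumerate sums a + a' for a ≤ a' (symmetric, so this suffices):
a = -5: -5+-5=-10, -5+-2=-7, -5+4=-1, -5+7=2, -5+11=6
a = -2: -2+-2=-4, -2+4=2, -2+7=5, -2+11=9
a = 4: 4+4=8, 4+7=11, 4+11=15
a = 7: 7+7=14, 7+11=18
a = 11: 11+11=22
Distinct sums: {-10, -7, -4, -1, 2, 5, 6, 8, 9, 11, 14, 15, 18, 22}
|A + A| = 14

|A + A| = 14


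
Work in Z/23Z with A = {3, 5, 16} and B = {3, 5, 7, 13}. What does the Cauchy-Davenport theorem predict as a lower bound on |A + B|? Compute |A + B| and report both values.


Cauchy-Davenport: |A + B| ≥ min(p, |A| + |B| - 1) for A, B nonempty in Z/pZ.
|A| = 3, |B| = 4, p = 23.
CD lower bound = min(23, 3 + 4 - 1) = min(23, 6) = 6.
Compute A + B mod 23 directly:
a = 3: 3+3=6, 3+5=8, 3+7=10, 3+13=16
a = 5: 5+3=8, 5+5=10, 5+7=12, 5+13=18
a = 16: 16+3=19, 16+5=21, 16+7=0, 16+13=6
A + B = {0, 6, 8, 10, 12, 16, 18, 19, 21}, so |A + B| = 9.
Verify: 9 ≥ 6? Yes ✓.

CD lower bound = 6, actual |A + B| = 9.


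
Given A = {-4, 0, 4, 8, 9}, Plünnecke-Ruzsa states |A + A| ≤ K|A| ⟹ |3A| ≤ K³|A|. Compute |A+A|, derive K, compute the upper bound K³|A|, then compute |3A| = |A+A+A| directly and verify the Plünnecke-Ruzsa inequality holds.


|A| = 5.
Step 1: Compute A + A by enumerating all 25 pairs.
A + A = {-8, -4, 0, 4, 5, 8, 9, 12, 13, 16, 17, 18}, so |A + A| = 12.
Step 2: Doubling constant K = |A + A|/|A| = 12/5 = 12/5 ≈ 2.4000.
Step 3: Plünnecke-Ruzsa gives |3A| ≤ K³·|A| = (2.4000)³ · 5 ≈ 69.1200.
Step 4: Compute 3A = A + A + A directly by enumerating all triples (a,b,c) ∈ A³; |3A| = 22.
Step 5: Check 22 ≤ 69.1200? Yes ✓.

K = 12/5, Plünnecke-Ruzsa bound K³|A| ≈ 69.1200, |3A| = 22, inequality holds.


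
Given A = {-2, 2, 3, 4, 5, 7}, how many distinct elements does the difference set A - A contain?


A - A = {a - a' : a, a' ∈ A}; |A| = 6.
Bounds: 2|A|-1 ≤ |A - A| ≤ |A|² - |A| + 1, i.e. 11 ≤ |A - A| ≤ 31.
Note: 0 ∈ A - A always (from a - a). The set is symmetric: if d ∈ A - A then -d ∈ A - A.
Enumerate nonzero differences d = a - a' with a > a' (then include -d):
Positive differences: {1, 2, 3, 4, 5, 6, 7, 9}
Full difference set: {0} ∪ (positive diffs) ∪ (negative diffs).
|A - A| = 1 + 2·8 = 17 (matches direct enumeration: 17).

|A - A| = 17


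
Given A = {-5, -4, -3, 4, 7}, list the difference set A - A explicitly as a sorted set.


A - A = {a - a' : a, a' ∈ A}.
Compute a - a' for each ordered pair (a, a'):
a = -5: -5--5=0, -5--4=-1, -5--3=-2, -5-4=-9, -5-7=-12
a = -4: -4--5=1, -4--4=0, -4--3=-1, -4-4=-8, -4-7=-11
a = -3: -3--5=2, -3--4=1, -3--3=0, -3-4=-7, -3-7=-10
a = 4: 4--5=9, 4--4=8, 4--3=7, 4-4=0, 4-7=-3
a = 7: 7--5=12, 7--4=11, 7--3=10, 7-4=3, 7-7=0
Collecting distinct values (and noting 0 appears from a-a):
A - A = {-12, -11, -10, -9, -8, -7, -3, -2, -1, 0, 1, 2, 3, 7, 8, 9, 10, 11, 12}
|A - A| = 19

A - A = {-12, -11, -10, -9, -8, -7, -3, -2, -1, 0, 1, 2, 3, 7, 8, 9, 10, 11, 12}


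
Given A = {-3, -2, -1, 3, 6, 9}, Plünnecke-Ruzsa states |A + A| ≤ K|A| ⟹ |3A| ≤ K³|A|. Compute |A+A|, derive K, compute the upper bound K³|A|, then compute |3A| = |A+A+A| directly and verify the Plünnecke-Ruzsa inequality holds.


|A| = 6.
Step 1: Compute A + A by enumerating all 36 pairs.
A + A = {-6, -5, -4, -3, -2, 0, 1, 2, 3, 4, 5, 6, 7, 8, 9, 12, 15, 18}, so |A + A| = 18.
Step 2: Doubling constant K = |A + A|/|A| = 18/6 = 18/6 ≈ 3.0000.
Step 3: Plünnecke-Ruzsa gives |3A| ≤ K³·|A| = (3.0000)³ · 6 ≈ 162.0000.
Step 4: Compute 3A = A + A + A directly by enumerating all triples (a,b,c) ∈ A³; |3A| = 31.
Step 5: Check 31 ≤ 162.0000? Yes ✓.

K = 18/6, Plünnecke-Ruzsa bound K³|A| ≈ 162.0000, |3A| = 31, inequality holds.


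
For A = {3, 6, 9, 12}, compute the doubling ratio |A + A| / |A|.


|A| = 4.
Compute A + A by enumerating all 16 pairs.
A + A = {6, 9, 12, 15, 18, 21, 24}, so |A + A| = 7.
K = |A + A| / |A| = 7/4 (already in lowest terms) ≈ 1.7500.
Reference: AP of size 4 gives K = 7/4 ≈ 1.7500; a fully generic set of size 4 gives K ≈ 2.5000.

|A| = 4, |A + A| = 7, K = 7/4.


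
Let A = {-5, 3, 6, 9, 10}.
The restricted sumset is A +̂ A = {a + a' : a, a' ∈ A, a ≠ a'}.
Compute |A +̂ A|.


Restricted sumset: A +̂ A = {a + a' : a ∈ A, a' ∈ A, a ≠ a'}.
Equivalently, take A + A and drop any sum 2a that is achievable ONLY as a + a for a ∈ A (i.e. sums representable only with equal summands).
Enumerate pairs (a, a') with a < a' (symmetric, so each unordered pair gives one sum; this covers all a ≠ a'):
  -5 + 3 = -2
  -5 + 6 = 1
  -5 + 9 = 4
  -5 + 10 = 5
  3 + 6 = 9
  3 + 9 = 12
  3 + 10 = 13
  6 + 9 = 15
  6 + 10 = 16
  9 + 10 = 19
Collected distinct sums: {-2, 1, 4, 5, 9, 12, 13, 15, 16, 19}
|A +̂ A| = 10
(Reference bound: |A +̂ A| ≥ 2|A| - 3 for |A| ≥ 2, with |A| = 5 giving ≥ 7.)

|A +̂ A| = 10


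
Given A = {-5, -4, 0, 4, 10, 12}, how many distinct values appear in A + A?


A + A = {a + a' : a, a' ∈ A}; |A| = 6.
General bounds: 2|A| - 1 ≤ |A + A| ≤ |A|(|A|+1)/2, i.e. 11 ≤ |A + A| ≤ 21.
Lower bound 2|A|-1 is attained iff A is an arithmetic progression.
Enumerate sums a + a' for a ≤ a' (symmetric, so this suffices):
a = -5: -5+-5=-10, -5+-4=-9, -5+0=-5, -5+4=-1, -5+10=5, -5+12=7
a = -4: -4+-4=-8, -4+0=-4, -4+4=0, -4+10=6, -4+12=8
a = 0: 0+0=0, 0+4=4, 0+10=10, 0+12=12
a = 4: 4+4=8, 4+10=14, 4+12=16
a = 10: 10+10=20, 10+12=22
a = 12: 12+12=24
Distinct sums: {-10, -9, -8, -5, -4, -1, 0, 4, 5, 6, 7, 8, 10, 12, 14, 16, 20, 22, 24}
|A + A| = 19

|A + A| = 19


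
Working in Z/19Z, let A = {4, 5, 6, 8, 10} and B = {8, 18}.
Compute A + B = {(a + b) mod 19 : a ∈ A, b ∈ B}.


Work in Z/19Z: reduce every sum a + b modulo 19.
Enumerate all 10 pairs:
a = 4: 4+8=12, 4+18=3
a = 5: 5+8=13, 5+18=4
a = 6: 6+8=14, 6+18=5
a = 8: 8+8=16, 8+18=7
a = 10: 10+8=18, 10+18=9
Distinct residues collected: {3, 4, 5, 7, 9, 12, 13, 14, 16, 18}
|A + B| = 10 (out of 19 total residues).

A + B = {3, 4, 5, 7, 9, 12, 13, 14, 16, 18}


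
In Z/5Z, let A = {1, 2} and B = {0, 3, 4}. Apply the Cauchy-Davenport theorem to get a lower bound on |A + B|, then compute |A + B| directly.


Cauchy-Davenport: |A + B| ≥ min(p, |A| + |B| - 1) for A, B nonempty in Z/pZ.
|A| = 2, |B| = 3, p = 5.
CD lower bound = min(5, 2 + 3 - 1) = min(5, 4) = 4.
Compute A + B mod 5 directly:
a = 1: 1+0=1, 1+3=4, 1+4=0
a = 2: 2+0=2, 2+3=0, 2+4=1
A + B = {0, 1, 2, 4}, so |A + B| = 4.
Verify: 4 ≥ 4? Yes ✓.

CD lower bound = 4, actual |A + B| = 4.


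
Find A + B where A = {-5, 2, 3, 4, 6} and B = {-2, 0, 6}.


A + B = {a + b : a ∈ A, b ∈ B}.
Enumerate all |A|·|B| = 5·3 = 15 pairs (a, b) and collect distinct sums.
a = -5: -5+-2=-7, -5+0=-5, -5+6=1
a = 2: 2+-2=0, 2+0=2, 2+6=8
a = 3: 3+-2=1, 3+0=3, 3+6=9
a = 4: 4+-2=2, 4+0=4, 4+6=10
a = 6: 6+-2=4, 6+0=6, 6+6=12
Collecting distinct sums: A + B = {-7, -5, 0, 1, 2, 3, 4, 6, 8, 9, 10, 12}
|A + B| = 12

A + B = {-7, -5, 0, 1, 2, 3, 4, 6, 8, 9, 10, 12}


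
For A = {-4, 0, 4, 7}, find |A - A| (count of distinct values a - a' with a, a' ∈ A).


A - A = {a - a' : a, a' ∈ A}; |A| = 4.
Bounds: 2|A|-1 ≤ |A - A| ≤ |A|² - |A| + 1, i.e. 7 ≤ |A - A| ≤ 13.
Note: 0 ∈ A - A always (from a - a). The set is symmetric: if d ∈ A - A then -d ∈ A - A.
Enumerate nonzero differences d = a - a' with a > a' (then include -d):
Positive differences: {3, 4, 7, 8, 11}
Full difference set: {0} ∪ (positive diffs) ∪ (negative diffs).
|A - A| = 1 + 2·5 = 11 (matches direct enumeration: 11).

|A - A| = 11


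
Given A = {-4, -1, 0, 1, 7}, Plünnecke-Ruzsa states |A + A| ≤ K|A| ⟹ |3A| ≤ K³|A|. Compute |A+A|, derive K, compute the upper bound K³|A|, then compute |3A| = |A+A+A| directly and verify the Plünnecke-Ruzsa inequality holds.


|A| = 5.
Step 1: Compute A + A by enumerating all 25 pairs.
A + A = {-8, -5, -4, -3, -2, -1, 0, 1, 2, 3, 6, 7, 8, 14}, so |A + A| = 14.
Step 2: Doubling constant K = |A + A|/|A| = 14/5 = 14/5 ≈ 2.8000.
Step 3: Plünnecke-Ruzsa gives |3A| ≤ K³·|A| = (2.8000)³ · 5 ≈ 109.7600.
Step 4: Compute 3A = A + A + A directly by enumerating all triples (a,b,c) ∈ A³; |3A| = 25.
Step 5: Check 25 ≤ 109.7600? Yes ✓.

K = 14/5, Plünnecke-Ruzsa bound K³|A| ≈ 109.7600, |3A| = 25, inequality holds.


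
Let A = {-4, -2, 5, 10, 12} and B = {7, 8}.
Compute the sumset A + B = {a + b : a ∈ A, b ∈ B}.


A + B = {a + b : a ∈ A, b ∈ B}.
Enumerate all |A|·|B| = 5·2 = 10 pairs (a, b) and collect distinct sums.
a = -4: -4+7=3, -4+8=4
a = -2: -2+7=5, -2+8=6
a = 5: 5+7=12, 5+8=13
a = 10: 10+7=17, 10+8=18
a = 12: 12+7=19, 12+8=20
Collecting distinct sums: A + B = {3, 4, 5, 6, 12, 13, 17, 18, 19, 20}
|A + B| = 10

A + B = {3, 4, 5, 6, 12, 13, 17, 18, 19, 20}


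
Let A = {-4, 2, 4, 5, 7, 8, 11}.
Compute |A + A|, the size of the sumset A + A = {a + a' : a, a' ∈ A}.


A + A = {a + a' : a, a' ∈ A}; |A| = 7.
General bounds: 2|A| - 1 ≤ |A + A| ≤ |A|(|A|+1)/2, i.e. 13 ≤ |A + A| ≤ 28.
Lower bound 2|A|-1 is attained iff A is an arithmetic progression.
Enumerate sums a + a' for a ≤ a' (symmetric, so this suffices):
a = -4: -4+-4=-8, -4+2=-2, -4+4=0, -4+5=1, -4+7=3, -4+8=4, -4+11=7
a = 2: 2+2=4, 2+4=6, 2+5=7, 2+7=9, 2+8=10, 2+11=13
a = 4: 4+4=8, 4+5=9, 4+7=11, 4+8=12, 4+11=15
a = 5: 5+5=10, 5+7=12, 5+8=13, 5+11=16
a = 7: 7+7=14, 7+8=15, 7+11=18
a = 8: 8+8=16, 8+11=19
a = 11: 11+11=22
Distinct sums: {-8, -2, 0, 1, 3, 4, 6, 7, 8, 9, 10, 11, 12, 13, 14, 15, 16, 18, 19, 22}
|A + A| = 20

|A + A| = 20


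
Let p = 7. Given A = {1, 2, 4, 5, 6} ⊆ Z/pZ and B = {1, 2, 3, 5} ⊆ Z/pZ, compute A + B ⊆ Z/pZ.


Work in Z/7Z: reduce every sum a + b modulo 7.
Enumerate all 20 pairs:
a = 1: 1+1=2, 1+2=3, 1+3=4, 1+5=6
a = 2: 2+1=3, 2+2=4, 2+3=5, 2+5=0
a = 4: 4+1=5, 4+2=6, 4+3=0, 4+5=2
a = 5: 5+1=6, 5+2=0, 5+3=1, 5+5=3
a = 6: 6+1=0, 6+2=1, 6+3=2, 6+5=4
Distinct residues collected: {0, 1, 2, 3, 4, 5, 6}
|A + B| = 7 (out of 7 total residues).

A + B = {0, 1, 2, 3, 4, 5, 6}


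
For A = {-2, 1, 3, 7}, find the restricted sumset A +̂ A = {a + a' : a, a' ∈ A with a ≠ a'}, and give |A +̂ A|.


Restricted sumset: A +̂ A = {a + a' : a ∈ A, a' ∈ A, a ≠ a'}.
Equivalently, take A + A and drop any sum 2a that is achievable ONLY as a + a for a ∈ A (i.e. sums representable only with equal summands).
Enumerate pairs (a, a') with a < a' (symmetric, so each unordered pair gives one sum; this covers all a ≠ a'):
  -2 + 1 = -1
  -2 + 3 = 1
  -2 + 7 = 5
  1 + 3 = 4
  1 + 7 = 8
  3 + 7 = 10
Collected distinct sums: {-1, 1, 4, 5, 8, 10}
|A +̂ A| = 6
(Reference bound: |A +̂ A| ≥ 2|A| - 3 for |A| ≥ 2, with |A| = 4 giving ≥ 5.)

|A +̂ A| = 6


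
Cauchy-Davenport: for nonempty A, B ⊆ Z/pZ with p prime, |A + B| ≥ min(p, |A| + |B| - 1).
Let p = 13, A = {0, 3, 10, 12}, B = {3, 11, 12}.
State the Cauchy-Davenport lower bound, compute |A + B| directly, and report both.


Cauchy-Davenport: |A + B| ≥ min(p, |A| + |B| - 1) for A, B nonempty in Z/pZ.
|A| = 4, |B| = 3, p = 13.
CD lower bound = min(13, 4 + 3 - 1) = min(13, 6) = 6.
Compute A + B mod 13 directly:
a = 0: 0+3=3, 0+11=11, 0+12=12
a = 3: 3+3=6, 3+11=1, 3+12=2
a = 10: 10+3=0, 10+11=8, 10+12=9
a = 12: 12+3=2, 12+11=10, 12+12=11
A + B = {0, 1, 2, 3, 6, 8, 9, 10, 11, 12}, so |A + B| = 10.
Verify: 10 ≥ 6? Yes ✓.

CD lower bound = 6, actual |A + B| = 10.
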